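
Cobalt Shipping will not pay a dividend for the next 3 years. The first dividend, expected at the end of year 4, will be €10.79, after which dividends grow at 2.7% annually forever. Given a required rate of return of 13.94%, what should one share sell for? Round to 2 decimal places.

Deferred-dividend DDM. At t=3 the remaining stream is a growing perpetuity with first payment D_4 = 10.79.
V_3 = D_4/(r−g) = 10.79/(0.1394−0.027) = 95.9964
P₀ = V_3/(1+r)^3 = 95.9964/(1+0.1394)^3 = 64.8973

€64.90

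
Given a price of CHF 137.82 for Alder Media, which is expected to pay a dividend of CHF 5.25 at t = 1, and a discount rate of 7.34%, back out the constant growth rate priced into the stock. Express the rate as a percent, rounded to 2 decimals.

3.53%

From P₀ = D₁/(r − g), the implied growth is g = r − D₁/P₀.
g = 0.0734 − 5.25/137.82 = 0.0734 − 0.03809 = 0.03531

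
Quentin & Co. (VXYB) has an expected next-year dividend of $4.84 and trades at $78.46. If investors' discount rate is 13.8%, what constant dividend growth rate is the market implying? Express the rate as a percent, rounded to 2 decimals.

7.63%

From P₀ = D₁/(r − g), the implied growth is g = r − D₁/P₀.
g = 0.138 − 4.84/78.46 = 0.138 − 0.06169 = 0.07631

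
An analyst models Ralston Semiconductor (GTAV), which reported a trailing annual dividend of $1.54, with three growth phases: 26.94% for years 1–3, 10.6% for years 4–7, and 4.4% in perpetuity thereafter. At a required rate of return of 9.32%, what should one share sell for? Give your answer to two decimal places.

Three-stage DDM. Project D₁…D_7; terminal Gordon value at t=7 with g = 0.044; discount at r = 0.0932.
D_1 = 1.9549
D_2 = 2.4815
D_3 = 3.1500
D_4 = 3.4839
D_5 = 3.8532
D_6 = 4.2617
D_7 = 4.7134
TV_7 = 4.9208/(0.0932−0.044) = 100.0166
P₀ = Σ Dₜ/(1+r)ᵗ + TV_7/(1+r)^7 = 69.8071

$69.81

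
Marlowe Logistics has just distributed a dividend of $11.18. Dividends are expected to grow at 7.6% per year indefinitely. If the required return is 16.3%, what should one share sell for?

$138.27

Gordon growth model: P₀ = D₁/(r − g). D₁ = 11.18 × (1 + 0.076) = 12.0297.
P₀ = 12.0297 / (0.163 − 0.076) = 12.0297 / 0.087 = 138.2722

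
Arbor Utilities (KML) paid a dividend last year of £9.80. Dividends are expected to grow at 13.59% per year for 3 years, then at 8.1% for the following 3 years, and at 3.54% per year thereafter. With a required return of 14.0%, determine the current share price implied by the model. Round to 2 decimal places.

£137.19

Three-stage DDM. Project D₁…D_6; terminal Gordon value at t=6 with g = 0.0354; discount at r = 0.14.
D_1 = 11.1318
D_2 = 12.6446
D_3 = 14.3630
D_4 = 15.5264
D_5 = 16.7841
D_6 = 18.1436
TV_6 = 18.7859/(0.14−0.0354) = 179.5974
P₀ = Σ Dₜ/(1+r)ᵗ + TV_6/(1+r)^6 = 137.1872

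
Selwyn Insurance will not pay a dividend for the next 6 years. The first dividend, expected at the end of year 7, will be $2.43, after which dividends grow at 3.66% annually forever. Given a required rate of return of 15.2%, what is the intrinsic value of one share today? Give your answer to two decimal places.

$9.01

Deferred-dividend DDM. At t=6 the remaining stream is a growing perpetuity with first payment D_7 = 2.43.
V_6 = D_7/(r−g) = 2.43/(0.152−0.0366) = 21.0572
P₀ = V_6/(1+r)^6 = 21.0572/(1+0.152)^6 = 9.0092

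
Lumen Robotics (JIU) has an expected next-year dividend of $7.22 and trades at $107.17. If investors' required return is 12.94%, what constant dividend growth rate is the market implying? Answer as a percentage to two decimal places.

6.20%

From P₀ = D₁/(r − g), the implied growth is g = r − D₁/P₀.
g = 0.1294 − 7.22/107.17 = 0.1294 − 0.06737 = 0.06203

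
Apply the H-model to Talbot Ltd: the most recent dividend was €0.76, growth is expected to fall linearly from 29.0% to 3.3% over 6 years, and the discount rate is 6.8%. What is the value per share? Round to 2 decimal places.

€39.17

H-model: P₀ = D₀[(1+g_L) + H(g_S−g_L)]/(r−g_L), with H = 6/2 = 3.
P₀ = 0.76 × [(1+0.033) + 3×(0.29−0.033)] / (0.068−0.033)
   = 0.76 × 1.8040 / 0.035 = 39.1726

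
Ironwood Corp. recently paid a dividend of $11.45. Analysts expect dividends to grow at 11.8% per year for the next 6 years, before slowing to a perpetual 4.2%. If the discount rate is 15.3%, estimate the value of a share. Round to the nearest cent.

Two-stage DDM. Project D₁…D_6 at 0.118, terminal growth 0.042, discount at r = 0.153.
D_1 = 12.8011
D_2 = 14.3116
D_3 = 16.0004
D_4 = 17.8884
D_5 = 19.9993
D_6 = 22.3592
Terminal value at t=6: TV = D_7/(r−g) = 23.2983/(0.153−0.042) = 209.8945
P₀ = 12.8011/(1+0.153)^1 + 14.3116/(1+0.153)^2 + 16.0004/(1+0.153)^3 + 17.8884/(1+0.153)^4 + 19.9993/(1+0.153)^5 + 22.3592/(1+0.153)^6 + 209.8945/(1+0.153)^6 = 151.0950

$151.09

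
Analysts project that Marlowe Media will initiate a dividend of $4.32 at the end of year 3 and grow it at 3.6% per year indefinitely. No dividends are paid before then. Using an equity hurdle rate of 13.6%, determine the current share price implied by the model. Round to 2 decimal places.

$33.48

Deferred-dividend DDM. At t=2 the remaining stream is a growing perpetuity with first payment D_3 = 4.32.
V_2 = D_3/(r−g) = 4.32/(0.136−0.036) = 43.2000
P₀ = V_2/(1+r)^2 = 43.2000/(1+0.136)^2 = 33.4755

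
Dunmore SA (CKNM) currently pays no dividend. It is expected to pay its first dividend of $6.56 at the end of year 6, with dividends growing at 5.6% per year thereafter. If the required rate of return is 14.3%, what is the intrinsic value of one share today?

Deferred-dividend DDM. At t=5 the remaining stream is a growing perpetuity with first payment D_6 = 6.56.
V_5 = D_6/(r−g) = 6.56/(0.143−0.056) = 75.4023
P₀ = V_5/(1+r)^5 = 75.4023/(1+0.143)^5 = 38.6504

$38.65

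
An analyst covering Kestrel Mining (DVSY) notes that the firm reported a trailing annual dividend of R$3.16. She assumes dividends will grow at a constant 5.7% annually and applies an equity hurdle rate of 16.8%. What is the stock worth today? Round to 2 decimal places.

Gordon growth model: P₀ = D₁/(r − g). D₁ = 3.16 × (1 + 0.057) = 3.3401.
P₀ = 3.3401 / (0.168 − 0.057) = 3.3401 / 0.111 = 30.0912

R$30.09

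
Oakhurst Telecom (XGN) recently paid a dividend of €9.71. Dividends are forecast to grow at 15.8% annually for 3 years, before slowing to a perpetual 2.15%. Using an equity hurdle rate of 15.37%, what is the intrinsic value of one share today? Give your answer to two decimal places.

€105.22

Two-stage DDM. Project D₁…D_3 at 0.158, terminal growth 0.0215, discount at r = 0.1537.
D_1 = 11.2442
D_2 = 13.0208
D_3 = 15.0780
Terminal value at t=3: TV = D_4/(r−g) = 15.4022/(0.1537−0.0215) = 116.5069
P₀ = 11.2442/(1+0.1537)^1 + 13.0208/(1+0.1537)^2 + 15.0780/(1+0.1537)^3 + 116.5069/(1+0.1537)^3 = 105.2182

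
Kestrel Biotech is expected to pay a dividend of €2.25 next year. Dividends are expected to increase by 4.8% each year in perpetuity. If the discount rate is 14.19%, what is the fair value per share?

Gordon growth model: P₀ = D₁/(r − g), with D₁ = 2.25 given directly.
P₀ = 2.2500 / (0.1419 − 0.048) = 2.2500 / 0.0939 = 23.9617

€23.96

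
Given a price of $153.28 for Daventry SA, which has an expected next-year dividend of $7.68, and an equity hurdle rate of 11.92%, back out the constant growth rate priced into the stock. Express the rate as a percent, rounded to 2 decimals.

From P₀ = D₁/(r − g), the implied growth is g = r − D₁/P₀.
g = 0.1192 − 7.68/153.28 = 0.1192 − 0.05010 = 0.06910

6.91%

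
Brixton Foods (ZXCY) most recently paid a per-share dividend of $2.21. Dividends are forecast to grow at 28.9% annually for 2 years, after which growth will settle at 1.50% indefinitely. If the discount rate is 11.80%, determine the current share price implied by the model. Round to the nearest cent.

$34.44

Two-stage DDM. Project D₁…D_2 at 0.289, terminal growth 0.015, discount at r = 0.118.
D_1 = 2.8487
D_2 = 3.6720
Terminal value at t=2: TV = D_3/(r−g) = 3.7270/(0.118−0.015) = 36.1849
P₀ = 2.8487/(1+0.118)^1 + 3.6720/(1+0.118)^2 + 36.1849/(1+0.118)^2 = 34.4354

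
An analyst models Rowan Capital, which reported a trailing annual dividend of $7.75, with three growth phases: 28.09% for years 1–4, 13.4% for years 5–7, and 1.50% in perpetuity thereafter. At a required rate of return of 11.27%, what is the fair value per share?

Three-stage DDM. Project D₁…D_7; terminal Gordon value at t=7 with g = 0.015; discount at r = 0.1127.
D_1 = 9.9270
D_2 = 12.7155
D_3 = 16.2872
D_4 = 20.8623
D_5 = 23.6579
D_6 = 26.8280
D_7 = 30.4230
TV_7 = 30.8793/(0.1127−0.015) = 316.0627
P₀ = Σ Dₜ/(1+r)ᵗ + TV_7/(1+r)^7 = 236.7037

$236.70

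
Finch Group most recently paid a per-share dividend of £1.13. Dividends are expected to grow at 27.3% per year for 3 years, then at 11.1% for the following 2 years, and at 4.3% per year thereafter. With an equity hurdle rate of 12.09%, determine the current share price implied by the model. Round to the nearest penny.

Three-stage DDM. Project D₁…D_5; terminal Gordon value at t=5 with g = 0.043; discount at r = 0.1209.
D_1 = 1.4385
D_2 = 1.8312
D_3 = 2.3311
D_4 = 2.5899
D_5 = 2.8773
TV_5 = 3.0011/(0.1209−0.043) = 38.5246
P₀ = Σ Dₜ/(1+r)ᵗ + TV_5/(1+r)^5 = 29.4351

£29.44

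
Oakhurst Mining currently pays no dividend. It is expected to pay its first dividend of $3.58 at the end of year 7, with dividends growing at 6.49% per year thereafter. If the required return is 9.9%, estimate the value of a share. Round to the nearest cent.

Deferred-dividend DDM. At t=6 the remaining stream is a growing perpetuity with first payment D_7 = 3.58.
V_6 = D_7/(r−g) = 3.58/(0.099−0.0649) = 104.9853
P₀ = V_6/(1+r)^6 = 104.9853/(1+0.099)^6 = 59.5858

$59.59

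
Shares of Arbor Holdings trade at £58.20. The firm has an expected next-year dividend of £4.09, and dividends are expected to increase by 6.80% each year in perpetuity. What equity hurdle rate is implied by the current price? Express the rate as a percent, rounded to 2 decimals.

Rearranging the constant-growth DDM: r = D₁/P₀ + g.
r = 4.0900 / 58.20 + 0.068 = 0.07027 + 0.068 = 0.13827

13.83%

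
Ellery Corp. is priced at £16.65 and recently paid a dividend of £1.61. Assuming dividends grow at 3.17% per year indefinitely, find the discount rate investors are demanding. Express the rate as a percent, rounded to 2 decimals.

Rearranging the constant-growth DDM: r = D₁/P₀ + g.
D₁ = 1.61 × (1 + 0.0317) = 1.6610.
r = 1.6610 / 16.65 + 0.0317 = 0.09976 + 0.0317 = 0.13146

13.15%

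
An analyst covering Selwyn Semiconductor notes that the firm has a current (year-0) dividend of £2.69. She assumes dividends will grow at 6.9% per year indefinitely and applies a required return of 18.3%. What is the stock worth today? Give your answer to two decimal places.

Gordon growth model: P₀ = D₁/(r − g). D₁ = 2.69 × (1 + 0.069) = 2.8756.
P₀ = 2.8756 / (0.183 − 0.069) = 2.8756 / 0.114 = 25.2246

£25.22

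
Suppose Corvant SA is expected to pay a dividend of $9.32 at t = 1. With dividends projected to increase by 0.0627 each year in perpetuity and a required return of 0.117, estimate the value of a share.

$171.64

Gordon growth model: P₀ = D₁/(r − g), with D₁ = 9.32 given directly.
P₀ = 9.3200 / (0.117 − 0.0627) = 9.3200 / 0.0543 = 171.6390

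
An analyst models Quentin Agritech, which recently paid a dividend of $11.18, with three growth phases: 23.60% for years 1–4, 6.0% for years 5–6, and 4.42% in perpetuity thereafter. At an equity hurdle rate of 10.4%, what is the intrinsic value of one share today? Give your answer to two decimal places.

$375.59

Three-stage DDM. Project D₁…D_6; terminal Gordon value at t=6 with g = 0.0442; discount at r = 0.104.
D_1 = 13.8185
D_2 = 17.0796
D_3 = 21.1104
D_4 = 26.0925
D_5 = 27.6580
D_6 = 29.3175
TV_6 = 30.6134/(0.104−0.0442) = 511.9292
P₀ = Σ Dₜ/(1+r)ᵗ + TV_6/(1+r)^6 = 375.5859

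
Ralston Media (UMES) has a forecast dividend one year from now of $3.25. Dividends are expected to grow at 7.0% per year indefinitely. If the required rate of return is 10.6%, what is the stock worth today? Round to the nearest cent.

Gordon growth model: P₀ = D₁/(r − g), with D₁ = 3.25 given directly.
P₀ = 3.2500 / (0.106 − 0.07) = 3.2500 / 0.036 = 90.2778

$90.28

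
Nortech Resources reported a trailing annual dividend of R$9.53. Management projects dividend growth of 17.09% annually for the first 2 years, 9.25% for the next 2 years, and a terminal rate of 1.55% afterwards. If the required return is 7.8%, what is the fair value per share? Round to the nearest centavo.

R$232.17

Three-stage DDM. Project D₁…D_4; terminal Gordon value at t=4 with g = 0.0155; discount at r = 0.078.
D_1 = 11.1587
D_2 = 13.0657
D_3 = 14.2743
D_4 = 15.5946
TV_4 = 15.8364/(0.078−0.0155) = 253.3817
P₀ = Σ Dₜ/(1+r)ᵗ + TV_4/(1+r)^4 = 232.1661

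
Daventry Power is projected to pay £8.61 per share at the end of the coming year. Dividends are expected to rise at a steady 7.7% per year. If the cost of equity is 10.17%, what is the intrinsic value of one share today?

Gordon growth model: P₀ = D₁/(r − g), with D₁ = 8.61 given directly.
P₀ = 8.6100 / (0.1017 − 0.077) = 8.6100 / 0.0247 = 348.5830

£348.58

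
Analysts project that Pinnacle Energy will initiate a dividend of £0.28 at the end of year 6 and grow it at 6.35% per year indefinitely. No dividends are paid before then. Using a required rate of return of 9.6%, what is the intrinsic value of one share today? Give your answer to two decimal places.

Deferred-dividend DDM. At t=5 the remaining stream is a growing perpetuity with first payment D_6 = 0.28.
V_5 = D_6/(r−g) = 0.28/(0.096−0.0635) = 8.6154
P₀ = V_5/(1+r)^5 = 8.6154/(1+0.096)^5 = 5.4478

£5.45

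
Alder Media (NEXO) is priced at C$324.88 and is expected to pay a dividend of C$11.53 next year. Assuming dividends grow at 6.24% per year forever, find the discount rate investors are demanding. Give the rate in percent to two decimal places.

Rearranging the constant-growth DDM: r = D₁/P₀ + g.
r = 11.5300 / 324.88 + 0.0624 = 0.03549 + 0.0624 = 0.09789

9.79%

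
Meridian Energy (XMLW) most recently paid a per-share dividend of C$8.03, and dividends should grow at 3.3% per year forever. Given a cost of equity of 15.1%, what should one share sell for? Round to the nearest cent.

Gordon growth model: P₀ = D₁/(r − g). D₁ = 8.03 × (1 + 0.033) = 8.2950.
P₀ = 8.2950 / (0.151 − 0.033) = 8.2950 / 0.118 = 70.2965

C$70.30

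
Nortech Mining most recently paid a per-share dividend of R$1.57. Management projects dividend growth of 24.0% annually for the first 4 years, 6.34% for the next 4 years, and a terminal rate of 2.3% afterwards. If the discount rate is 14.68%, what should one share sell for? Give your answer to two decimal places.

Three-stage DDM. Project D₁…D_8; terminal Gordon value at t=8 with g = 0.023; discount at r = 0.1468.
D_1 = 1.9468
D_2 = 2.4140
D_3 = 2.9934
D_4 = 3.7118
D_5 = 3.9471
D_6 = 4.1974
D_7 = 4.4635
D_8 = 4.7465
TV_8 = 4.8557/(0.1468−0.023) = 39.2218
P₀ = Σ Dₜ/(1+r)ᵗ + TV_8/(1+r)^8 = 27.9075

R$27.91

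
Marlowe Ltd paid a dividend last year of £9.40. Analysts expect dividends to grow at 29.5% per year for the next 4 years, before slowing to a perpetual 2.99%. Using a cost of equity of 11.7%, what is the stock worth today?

Two-stage DDM. Project D₁…D_4 at 0.295, terminal growth 0.0299, discount at r = 0.117.
D_1 = 12.1730
D_2 = 15.7640
D_3 = 20.4144
D_4 = 26.4367
Terminal value at t=4: TV = D_5/(r−g) = 27.2271/(0.117−0.0299) = 312.5963
P₀ = 12.1730/(1+0.117)^1 + 15.7640/(1+0.117)^2 + 20.4144/(1+0.117)^3 + 26.4367/(1+0.117)^4 + 312.5963/(1+0.117)^4 = 255.9662

£255.97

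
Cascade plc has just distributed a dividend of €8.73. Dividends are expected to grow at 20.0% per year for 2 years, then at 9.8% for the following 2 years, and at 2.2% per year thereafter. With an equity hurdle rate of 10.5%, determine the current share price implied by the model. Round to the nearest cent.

Three-stage DDM. Project D₁…D_4; terminal Gordon value at t=4 with g = 0.022; discount at r = 0.105.
D_1 = 10.4760
D_2 = 12.5712
D_3 = 13.8032
D_4 = 15.1559
TV_4 = 15.4893/(0.105−0.022) = 186.6183
P₀ = Σ Dₜ/(1+r)ᵗ + TV_4/(1+r)^4 = 165.3435

€165.34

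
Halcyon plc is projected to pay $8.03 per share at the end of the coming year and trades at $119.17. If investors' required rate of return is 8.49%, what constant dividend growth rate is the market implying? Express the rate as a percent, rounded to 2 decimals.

1.75%

From P₀ = D₁/(r − g), the implied growth is g = r − D₁/P₀.
g = 0.0849 − 8.03/119.17 = 0.0849 − 0.06738 = 0.01752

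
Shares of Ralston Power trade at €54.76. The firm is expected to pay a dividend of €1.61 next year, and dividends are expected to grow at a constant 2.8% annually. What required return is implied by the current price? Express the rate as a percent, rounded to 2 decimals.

5.74%

Rearranging the constant-growth DDM: r = D₁/P₀ + g.
r = 1.6100 / 54.76 + 0.028 = 0.02940 + 0.028 = 0.05740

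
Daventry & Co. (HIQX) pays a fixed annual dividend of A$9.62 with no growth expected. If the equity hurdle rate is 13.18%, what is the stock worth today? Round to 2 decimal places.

A$72.99

Zero-growth DDM (perpetuity): P₀ = D/r = 9.62 / 0.1318 = 72.9894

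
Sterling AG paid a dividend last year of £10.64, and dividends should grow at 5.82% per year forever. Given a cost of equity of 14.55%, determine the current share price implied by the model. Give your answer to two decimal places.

Gordon growth model: P₀ = D₁/(r − g). D₁ = 10.64 × (1 + 0.0582) = 11.2592.
P₀ = 11.2592 / (0.1455 − 0.0582) = 11.2592 / 0.0873 = 128.9719

£128.97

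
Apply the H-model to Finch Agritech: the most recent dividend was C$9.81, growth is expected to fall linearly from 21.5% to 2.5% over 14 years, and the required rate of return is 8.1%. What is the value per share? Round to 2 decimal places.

C$412.55

H-model: P₀ = D₀[(1+g_L) + H(g_S−g_L)]/(r−g_L), with H = 14/2 = 7.
P₀ = 9.81 × [(1+0.025) + 7×(0.215−0.025)] / (0.081−0.025)
   = 9.81 × 2.3550 / 0.056 = 412.5455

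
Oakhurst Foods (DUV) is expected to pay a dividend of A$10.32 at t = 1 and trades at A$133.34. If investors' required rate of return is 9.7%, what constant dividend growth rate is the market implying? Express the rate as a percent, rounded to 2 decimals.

1.96%

From P₀ = D₁/(r − g), the implied growth is g = r − D₁/P₀.
g = 0.097 − 10.32/133.34 = 0.097 − 0.07740 = 0.01960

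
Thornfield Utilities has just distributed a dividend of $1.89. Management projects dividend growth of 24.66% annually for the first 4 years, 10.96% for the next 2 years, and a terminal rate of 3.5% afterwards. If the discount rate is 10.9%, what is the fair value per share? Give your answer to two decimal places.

$58.50

Three-stage DDM. Project D₁…D_6; terminal Gordon value at t=6 with g = 0.035; discount at r = 0.109.
D_1 = 2.3561
D_2 = 2.9371
D_3 = 3.6614
D_4 = 4.5643
D_5 = 5.0645
D_6 = 5.6196
TV_6 = 5.8163/(0.109−0.035) = 78.5981
P₀ = Σ Dₜ/(1+r)ᵗ + TV_6/(1+r)^6 = 58.5039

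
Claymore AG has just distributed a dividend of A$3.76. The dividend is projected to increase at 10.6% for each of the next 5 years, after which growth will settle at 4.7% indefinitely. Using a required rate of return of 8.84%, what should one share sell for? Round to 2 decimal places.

Two-stage DDM. Project D₁…D_5 at 0.106, terminal growth 0.047, discount at r = 0.0884.
D_1 = 4.1586
D_2 = 4.5994
D_3 = 5.0869
D_4 = 5.6261
D_5 = 6.2225
Terminal value at t=5: TV = D_6/(r−g) = 6.5149/(0.0884−0.047) = 157.3656
P₀ = 4.1586/(1+0.0884)^1 + 4.5994/(1+0.0884)^2 + 5.0869/(1+0.0884)^3 + 5.6261/(1+0.0884)^4 + 6.2225/(1+0.0884)^5 + 157.3656/(1+0.0884)^5 = 122.7627

A$122.76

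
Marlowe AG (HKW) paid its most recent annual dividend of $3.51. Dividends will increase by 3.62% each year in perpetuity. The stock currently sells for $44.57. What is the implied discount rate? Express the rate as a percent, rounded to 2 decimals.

Rearranging the constant-growth DDM: r = D₁/P₀ + g.
D₁ = 3.51 × (1 + 0.0362) = 3.6371.
r = 3.6371 / 44.57 + 0.0362 = 0.08160 + 0.0362 = 0.11780

11.78%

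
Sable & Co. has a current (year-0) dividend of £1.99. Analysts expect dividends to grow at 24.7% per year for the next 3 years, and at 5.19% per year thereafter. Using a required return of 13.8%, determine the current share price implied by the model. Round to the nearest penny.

£39.18

Two-stage DDM. Project D₁…D_3 at 0.247, terminal growth 0.0519, discount at r = 0.138.
D_1 = 2.4815
D_2 = 3.0945
D_3 = 3.8588
Terminal value at t=3: TV = D_4/(r−g) = 4.0591/(0.138−0.0519) = 47.1437
P₀ = 2.4815/(1+0.138)^1 + 3.0945/(1+0.138)^2 + 3.8588/(1+0.138)^3 + 47.1437/(1+0.138)^3 = 39.1771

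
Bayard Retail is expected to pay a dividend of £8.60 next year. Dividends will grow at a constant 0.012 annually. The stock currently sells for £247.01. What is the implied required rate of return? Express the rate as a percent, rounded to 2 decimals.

Rearranging the constant-growth DDM: r = D₁/P₀ + g.
r = 8.6000 / 247.01 + 0.012 = 0.03482 + 0.012 = 0.04682

4.68%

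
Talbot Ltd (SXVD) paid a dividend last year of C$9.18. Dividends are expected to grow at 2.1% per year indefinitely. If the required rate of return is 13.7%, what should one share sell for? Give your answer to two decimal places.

C$80.80

Gordon growth model: P₀ = D₁/(r − g). D₁ = 9.18 × (1 + 0.021) = 9.3728.
P₀ = 9.3728 / (0.137 − 0.021) = 9.3728 / 0.116 = 80.7998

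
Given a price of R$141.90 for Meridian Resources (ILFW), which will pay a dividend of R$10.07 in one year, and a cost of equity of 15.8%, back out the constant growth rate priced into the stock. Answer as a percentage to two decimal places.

From P₀ = D₁/(r − g), the implied growth is g = r − D₁/P₀.
g = 0.158 − 10.07/141.90 = 0.158 − 0.07097 = 0.08703

8.70%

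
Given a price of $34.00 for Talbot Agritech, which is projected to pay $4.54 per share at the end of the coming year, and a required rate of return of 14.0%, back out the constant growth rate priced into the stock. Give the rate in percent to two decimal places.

From P₀ = D₁/(r − g), the implied growth is g = r − D₁/P₀.
g = 0.14 − 4.54/34.00 = 0.14 − 0.13353 = 0.00647

0.65%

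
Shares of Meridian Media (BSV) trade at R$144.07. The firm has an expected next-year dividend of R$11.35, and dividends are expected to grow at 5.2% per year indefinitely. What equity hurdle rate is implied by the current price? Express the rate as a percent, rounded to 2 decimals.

13.08%

Rearranging the constant-growth DDM: r = D₁/P₀ + g.
r = 11.3500 / 144.07 + 0.052 = 0.07878 + 0.052 = 0.13078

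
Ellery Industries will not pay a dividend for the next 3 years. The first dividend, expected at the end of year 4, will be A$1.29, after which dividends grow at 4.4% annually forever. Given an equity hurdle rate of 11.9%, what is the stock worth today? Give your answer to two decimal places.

A$12.28

Deferred-dividend DDM. At t=3 the remaining stream is a growing perpetuity with first payment D_4 = 1.29.
V_3 = D_4/(r−g) = 1.29/(0.119−0.044) = 17.2000
P₀ = V_3/(1+r)^3 = 17.2000/(1+0.119)^3 = 12.2755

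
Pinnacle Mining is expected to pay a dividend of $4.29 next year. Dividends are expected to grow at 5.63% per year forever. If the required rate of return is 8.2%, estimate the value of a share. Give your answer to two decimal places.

$166.93

Gordon growth model: P₀ = D₁/(r − g), with D₁ = 4.29 given directly.
P₀ = 4.2900 / (0.082 − 0.0563) = 4.2900 / 0.0257 = 166.9261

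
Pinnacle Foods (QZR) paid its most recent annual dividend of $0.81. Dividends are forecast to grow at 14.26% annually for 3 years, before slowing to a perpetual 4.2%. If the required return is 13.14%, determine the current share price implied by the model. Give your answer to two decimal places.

$12.20

Two-stage DDM. Project D₁…D_3 at 0.1426, terminal growth 0.042, discount at r = 0.1314.
D_1 = 0.9255
D_2 = 1.0575
D_3 = 1.2083
Terminal value at t=3: TV = D_4/(r−g) = 1.2590/(0.1314−0.042) = 14.0831
P₀ = 0.9255/(1+0.1314)^1 + 1.0575/(1+0.1314)^2 + 1.2083/(1+0.1314)^3 + 14.0831/(1+0.1314)^3 = 12.2025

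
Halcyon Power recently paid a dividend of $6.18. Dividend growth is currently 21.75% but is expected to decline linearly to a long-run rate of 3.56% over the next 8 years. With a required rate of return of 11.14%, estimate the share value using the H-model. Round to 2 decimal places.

$143.75

H-model: P₀ = D₀[(1+g_L) + H(g_S−g_L)]/(r−g_L), with H = 8/2 = 4.
P₀ = 6.18 × [(1+0.0356) + 4×(0.2175−0.0356)] / (0.1114−0.0356)
   = 6.18 × 1.7632 / 0.0758 = 143.7543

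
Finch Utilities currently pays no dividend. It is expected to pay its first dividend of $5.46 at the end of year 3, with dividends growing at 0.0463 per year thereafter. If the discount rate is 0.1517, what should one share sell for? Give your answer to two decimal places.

Deferred-dividend DDM. At t=2 the remaining stream is a growing perpetuity with first payment D_3 = 5.46.
V_2 = D_3/(r−g) = 5.46/(0.1517−0.0463) = 51.8027
P₀ = V_2/(1+r)^2 = 51.8027/(1+0.1517)^2 = 39.0547

$39.05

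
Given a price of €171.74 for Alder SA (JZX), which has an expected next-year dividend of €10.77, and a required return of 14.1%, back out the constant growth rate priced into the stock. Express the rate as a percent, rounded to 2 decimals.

7.83%

From P₀ = D₁/(r − g), the implied growth is g = r − D₁/P₀.
g = 0.141 − 10.77/171.74 = 0.141 − 0.06271 = 0.07829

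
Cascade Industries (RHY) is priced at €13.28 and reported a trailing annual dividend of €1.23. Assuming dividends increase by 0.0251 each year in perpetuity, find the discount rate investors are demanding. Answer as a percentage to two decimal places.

12.00%

Rearranging the constant-growth DDM: r = D₁/P₀ + g.
D₁ = 1.23 × (1 + 0.0251) = 1.2609.
r = 1.2609 / 13.28 + 0.0251 = 0.09495 + 0.0251 = 0.12005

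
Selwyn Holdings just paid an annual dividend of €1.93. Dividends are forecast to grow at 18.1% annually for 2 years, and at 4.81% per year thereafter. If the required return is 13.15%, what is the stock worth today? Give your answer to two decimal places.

€30.54

Two-stage DDM. Project D₁…D_2 at 0.181, terminal growth 0.0481, discount at r = 0.1315.
D_1 = 2.2793
D_2 = 2.6919
Terminal value at t=2: TV = D_3/(r−g) = 2.8214/(0.1315−0.0481) = 33.8294
P₀ = 2.2793/(1+0.1315)^1 + 2.6919/(1+0.1315)^2 + 33.8294/(1+0.1315)^2 = 30.5401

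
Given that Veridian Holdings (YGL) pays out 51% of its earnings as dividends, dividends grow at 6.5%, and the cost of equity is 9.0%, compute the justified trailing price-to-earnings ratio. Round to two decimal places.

Justified trailing P/E = b(1+g)/(r−g) = 0.51×(1+0.065)/(0.09−0.065) = 21.7260

21.73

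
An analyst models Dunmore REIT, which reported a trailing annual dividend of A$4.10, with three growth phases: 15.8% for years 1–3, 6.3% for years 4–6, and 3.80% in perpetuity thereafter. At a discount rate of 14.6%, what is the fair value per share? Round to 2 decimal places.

A$55.95

Three-stage DDM. Project D₁…D_6; terminal Gordon value at t=6 with g = 0.038; discount at r = 0.146.
D_1 = 4.7478
D_2 = 5.4980
D_3 = 6.3666
D_4 = 6.7677
D_5 = 7.1941
D_6 = 7.6473
TV_6 = 7.9379/(0.146−0.038) = 73.4993
P₀ = Σ Dₜ/(1+r)ᵗ + TV_6/(1+r)^6 = 55.9458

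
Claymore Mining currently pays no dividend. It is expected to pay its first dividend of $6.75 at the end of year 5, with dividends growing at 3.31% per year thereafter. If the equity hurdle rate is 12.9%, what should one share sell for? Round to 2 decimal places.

$43.32

Deferred-dividend DDM. At t=4 the remaining stream is a growing perpetuity with first payment D_5 = 6.75.
V_4 = D_5/(r−g) = 6.75/(0.129−0.0331) = 70.3858
P₀ = V_4/(1+r)^4 = 70.3858/(1+0.129)^4 = 43.3221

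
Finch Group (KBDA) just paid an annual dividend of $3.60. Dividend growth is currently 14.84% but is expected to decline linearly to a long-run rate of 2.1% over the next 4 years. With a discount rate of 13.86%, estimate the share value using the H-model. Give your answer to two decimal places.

$39.06

H-model: P₀ = D₀[(1+g_L) + H(g_S−g_L)]/(r−g_L), with H = 4/2 = 2.
P₀ = 3.60 × [(1+0.021) + 2×(0.1484−0.021)] / (0.1386−0.021)
   = 3.60 × 1.2758 / 0.1176 = 39.0551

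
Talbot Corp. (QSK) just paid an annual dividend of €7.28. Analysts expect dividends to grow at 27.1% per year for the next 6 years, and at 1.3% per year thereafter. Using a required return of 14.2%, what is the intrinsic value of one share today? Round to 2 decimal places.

Two-stage DDM. Project D₁…D_6 at 0.271, terminal growth 0.013, discount at r = 0.142.
D_1 = 9.2529
D_2 = 11.7604
D_3 = 14.9475
D_4 = 18.9982
D_5 = 24.1468
D_6 = 30.6906
Terminal value at t=6: TV = D_7/(r−g) = 31.0895/(0.142−0.013) = 241.0041
P₀ = 9.2529/(1+0.142)^1 + 11.7604/(1+0.142)^2 + 14.9475/(1+0.142)^3 + 18.9982/(1+0.142)^4 + 24.1468/(1+0.142)^5 + 30.6906/(1+0.142)^6 + 241.0041/(1+0.142)^6 = 173.2431

€173.24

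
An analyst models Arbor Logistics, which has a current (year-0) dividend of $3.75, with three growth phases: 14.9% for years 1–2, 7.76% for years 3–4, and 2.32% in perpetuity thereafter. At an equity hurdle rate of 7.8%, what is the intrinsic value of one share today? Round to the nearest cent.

Three-stage DDM. Project D₁…D_4; terminal Gordon value at t=4 with g = 0.0232; discount at r = 0.078.
D_1 = 4.3087
D_2 = 4.9508
D_3 = 5.3349
D_4 = 5.7489
TV_4 = 5.8823/(0.078−0.0232) = 107.3412
P₀ = Σ Dₜ/(1+r)ᵗ + TV_4/(1+r)^4 = 96.2591

$96.26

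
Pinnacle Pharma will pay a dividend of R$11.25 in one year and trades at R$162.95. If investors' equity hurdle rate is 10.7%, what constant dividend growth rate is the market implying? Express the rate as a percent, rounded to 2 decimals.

3.80%

From P₀ = D₁/(r − g), the implied growth is g = r − D₁/P₀.
g = 0.107 − 11.25/162.95 = 0.107 − 0.06904 = 0.03796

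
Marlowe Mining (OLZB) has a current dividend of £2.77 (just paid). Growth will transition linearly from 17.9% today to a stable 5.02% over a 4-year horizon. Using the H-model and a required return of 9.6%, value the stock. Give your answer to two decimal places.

H-model: P₀ = D₀[(1+g_L) + H(g_S−g_L)]/(r−g_L), with H = 4/2 = 2.
P₀ = 2.77 × [(1+0.0502) + 2×(0.179−0.0502)] / (0.096−0.0502)
   = 2.77 × 1.3078 / 0.0458 = 79.0962

£79.10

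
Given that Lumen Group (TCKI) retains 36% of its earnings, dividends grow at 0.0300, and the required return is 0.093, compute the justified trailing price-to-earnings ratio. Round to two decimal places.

Payout ratio b = 1 − 0.36 = 0.64.
Justified trailing P/E = b(1+g)/(r−g) = 0.64×(1+0.03)/(0.093−0.03) = 10.4635

10.46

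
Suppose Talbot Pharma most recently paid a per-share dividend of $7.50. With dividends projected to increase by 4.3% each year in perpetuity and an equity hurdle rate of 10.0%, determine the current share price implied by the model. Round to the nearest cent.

Gordon growth model: P₀ = D₁/(r − g). D₁ = 7.50 × (1 + 0.043) = 7.8225.
P₀ = 7.8225 / (0.1 − 0.043) = 7.8225 / 0.057 = 137.2368

$137.24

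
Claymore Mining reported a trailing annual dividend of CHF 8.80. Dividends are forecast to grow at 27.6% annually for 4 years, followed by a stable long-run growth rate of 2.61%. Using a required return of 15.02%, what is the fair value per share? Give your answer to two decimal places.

Two-stage DDM. Project D₁…D_4 at 0.276, terminal growth 0.0261, discount at r = 0.1502.
D_1 = 11.2288
D_2 = 14.3279
D_3 = 18.2825
D_4 = 23.3284
Terminal value at t=4: TV = D_5/(r−g) = 23.9373/(0.1502−0.0261) = 192.8871
P₀ = 11.2288/(1+0.1502)^1 + 14.3279/(1+0.1502)^2 + 18.2825/(1+0.1502)^3 + 23.3284/(1+0.1502)^4 + 192.8871/(1+0.1502)^4 = 156.1434

CHF 156.14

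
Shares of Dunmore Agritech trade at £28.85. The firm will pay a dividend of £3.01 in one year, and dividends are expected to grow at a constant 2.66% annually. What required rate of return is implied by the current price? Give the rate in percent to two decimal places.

13.09%

Rearranging the constant-growth DDM: r = D₁/P₀ + g.
r = 3.0100 / 28.85 + 0.0266 = 0.10433 + 0.0266 = 0.13093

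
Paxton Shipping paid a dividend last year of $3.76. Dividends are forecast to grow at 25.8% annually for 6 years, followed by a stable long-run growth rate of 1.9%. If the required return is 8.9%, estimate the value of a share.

$168.59

Two-stage DDM. Project D₁…D_6 at 0.258, terminal growth 0.019, discount at r = 0.089.
D_1 = 4.7301
D_2 = 5.9504
D_3 = 7.4857
D_4 = 9.4170
D_5 = 11.8465
D_6 = 14.9029
Terminal value at t=6: TV = D_7/(r−g) = 15.1861/(0.089−0.019) = 216.9441
P₀ = 4.7301/(1+0.089)^1 + 5.9504/(1+0.089)^2 + 7.4857/(1+0.089)^3 + 9.4170/(1+0.089)^4 + 11.8465/(1+0.089)^5 + 14.9029/(1+0.089)^6 + 216.9441/(1+0.089)^6 = 168.5941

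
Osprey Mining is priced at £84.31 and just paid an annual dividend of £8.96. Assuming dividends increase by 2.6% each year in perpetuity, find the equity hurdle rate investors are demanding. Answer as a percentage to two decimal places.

13.50%

Rearranging the constant-growth DDM: r = D₁/P₀ + g.
D₁ = 8.96 × (1 + 0.026) = 9.1930.
r = 9.1930 / 84.31 + 0.026 = 0.10904 + 0.026 = 0.13504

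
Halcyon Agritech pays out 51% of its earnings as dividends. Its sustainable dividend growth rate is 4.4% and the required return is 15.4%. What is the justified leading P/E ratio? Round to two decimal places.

Justified leading P/E = b/(r−g) = 0.51/(0.154−0.044) = 4.6364

4.64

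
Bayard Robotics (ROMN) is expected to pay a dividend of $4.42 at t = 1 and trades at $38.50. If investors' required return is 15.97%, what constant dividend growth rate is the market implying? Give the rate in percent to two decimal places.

4.49%

From P₀ = D₁/(r − g), the implied growth is g = r − D₁/P₀.
g = 0.1597 − 4.42/38.50 = 0.1597 − 0.11481 = 0.04489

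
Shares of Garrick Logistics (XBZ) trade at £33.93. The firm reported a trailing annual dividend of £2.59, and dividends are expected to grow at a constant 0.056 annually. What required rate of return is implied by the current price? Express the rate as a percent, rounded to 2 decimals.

Rearranging the constant-growth DDM: r = D₁/P₀ + g.
D₁ = 2.59 × (1 + 0.056) = 2.7350.
r = 2.7350 / 33.93 + 0.056 = 0.08061 + 0.056 = 0.13661

13.66%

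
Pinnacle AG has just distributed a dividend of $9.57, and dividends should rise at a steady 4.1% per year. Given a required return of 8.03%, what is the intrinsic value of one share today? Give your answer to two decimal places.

Gordon growth model: P₀ = D₁/(r − g). D₁ = 9.57 × (1 + 0.041) = 9.9624.
P₀ = 9.9624 / (0.0803 − 0.041) = 9.9624 / 0.0393 = 253.4954

$253.50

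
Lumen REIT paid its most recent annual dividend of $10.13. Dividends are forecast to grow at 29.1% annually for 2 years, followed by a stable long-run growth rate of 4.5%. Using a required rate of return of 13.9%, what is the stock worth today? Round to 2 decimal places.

$169.17

Two-stage DDM. Project D₁…D_2 at 0.291, terminal growth 0.045, discount at r = 0.139.
D_1 = 13.0778
D_2 = 16.8835
Terminal value at t=2: TV = D_3/(r−g) = 17.6432/(0.139−0.045) = 187.6940
P₀ = 13.0778/(1+0.139)^1 + 16.8835/(1+0.139)^2 + 187.6940/(1+0.139)^2 = 169.1741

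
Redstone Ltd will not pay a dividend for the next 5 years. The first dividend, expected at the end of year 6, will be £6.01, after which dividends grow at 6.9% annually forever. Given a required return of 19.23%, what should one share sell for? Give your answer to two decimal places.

£20.23

Deferred-dividend DDM. At t=5 the remaining stream is a growing perpetuity with first payment D_6 = 6.01.
V_5 = D_6/(r−g) = 6.01/(0.1923−0.069) = 48.7429
P₀ = V_5/(1+r)^5 = 48.7429/(1+0.1923)^5 = 20.2294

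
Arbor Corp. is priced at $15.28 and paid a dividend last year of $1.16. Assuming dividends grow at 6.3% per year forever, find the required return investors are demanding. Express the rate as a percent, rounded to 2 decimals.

Rearranging the constant-growth DDM: r = D₁/P₀ + g.
D₁ = 1.16 × (1 + 0.063) = 1.2331.
r = 1.2331 / 15.28 + 0.063 = 0.08070 + 0.063 = 0.14370

14.37%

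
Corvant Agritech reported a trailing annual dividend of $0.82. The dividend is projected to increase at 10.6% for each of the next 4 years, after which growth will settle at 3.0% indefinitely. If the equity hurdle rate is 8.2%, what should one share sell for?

Two-stage DDM. Project D₁…D_4 at 0.106, terminal growth 0.03, discount at r = 0.082.
D_1 = 0.9069
D_2 = 1.0031
D_3 = 1.1094
D_4 = 1.2270
Terminal value at t=4: TV = D_5/(r−g) = 1.2638/(0.082−0.03) = 24.3035
P₀ = 0.9069/(1+0.082)^1 + 1.0031/(1+0.082)^2 + 1.1094/(1+0.082)^3 + 1.2270/(1+0.082)^4 + 24.3035/(1+0.082)^4 = 21.1980

$21.20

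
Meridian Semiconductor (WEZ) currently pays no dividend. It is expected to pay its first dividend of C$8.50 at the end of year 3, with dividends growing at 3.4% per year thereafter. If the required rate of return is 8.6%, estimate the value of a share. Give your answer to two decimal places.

C$138.60

Deferred-dividend DDM. At t=2 the remaining stream is a growing perpetuity with first payment D_3 = 8.50.
V_2 = D_3/(r−g) = 8.50/(0.086−0.034) = 163.4615
P₀ = V_2/(1+r)^2 = 163.4615/(1+0.086)^2 = 138.5977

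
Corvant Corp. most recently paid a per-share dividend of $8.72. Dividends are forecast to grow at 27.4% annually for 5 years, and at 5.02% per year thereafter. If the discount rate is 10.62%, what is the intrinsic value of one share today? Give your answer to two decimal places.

$399.28

Two-stage DDM. Project D₁…D_5 at 0.274, terminal growth 0.0502, discount at r = 0.1062.
D_1 = 11.1093
D_2 = 14.1532
D_3 = 18.0312
D_4 = 22.9718
D_5 = 29.2660
Terminal value at t=5: TV = D_6/(r−g) = 30.7352/(0.1062−0.0502) = 548.8423
P₀ = 11.1093/(1+0.1062)^1 + 14.1532/(1+0.1062)^2 + 18.0312/(1+0.1062)^3 + 22.9718/(1+0.1062)^4 + 29.2660/(1+0.1062)^5 + 548.8423/(1+0.1062)^5 = 399.2832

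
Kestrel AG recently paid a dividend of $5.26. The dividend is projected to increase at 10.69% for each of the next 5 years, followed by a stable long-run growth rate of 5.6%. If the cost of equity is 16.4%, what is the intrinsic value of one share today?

$62.67

Two-stage DDM. Project D₁…D_5 at 0.1069, terminal growth 0.056, discount at r = 0.164.
D_1 = 5.8223
D_2 = 6.4447
D_3 = 7.1336
D_4 = 7.8962
D_5 = 8.7403
Terminal value at t=5: TV = D_6/(r−g) = 9.2298/(0.164−0.056) = 85.4610
P₀ = 5.8223/(1+0.164)^1 + 6.4447/(1+0.164)^2 + 7.1336/(1+0.164)^3 + 7.8962/(1+0.164)^4 + 8.7403/(1+0.164)^5 + 85.4610/(1+0.164)^5 = 62.6683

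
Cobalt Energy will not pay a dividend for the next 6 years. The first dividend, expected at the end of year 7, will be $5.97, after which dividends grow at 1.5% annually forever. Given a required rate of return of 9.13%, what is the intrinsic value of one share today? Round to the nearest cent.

Deferred-dividend DDM. At t=6 the remaining stream is a growing perpetuity with first payment D_7 = 5.97.
V_6 = D_7/(r−g) = 5.97/(0.0913−0.015) = 78.2438
P₀ = V_6/(1+r)^6 = 78.2438/(1+0.0913)^6 = 46.3217

$46.32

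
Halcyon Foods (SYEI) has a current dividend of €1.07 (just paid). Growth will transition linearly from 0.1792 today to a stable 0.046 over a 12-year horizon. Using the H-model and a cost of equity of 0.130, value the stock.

€23.50

H-model: P₀ = D₀[(1+g_L) + H(g_S−g_L)]/(r−g_L), with H = 12/2 = 6.
P₀ = 1.07 × [(1+0.046) + 6×(0.1792−0.046)] / (0.13−0.046)
   = 1.07 × 1.8452 / 0.084 = 23.5043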